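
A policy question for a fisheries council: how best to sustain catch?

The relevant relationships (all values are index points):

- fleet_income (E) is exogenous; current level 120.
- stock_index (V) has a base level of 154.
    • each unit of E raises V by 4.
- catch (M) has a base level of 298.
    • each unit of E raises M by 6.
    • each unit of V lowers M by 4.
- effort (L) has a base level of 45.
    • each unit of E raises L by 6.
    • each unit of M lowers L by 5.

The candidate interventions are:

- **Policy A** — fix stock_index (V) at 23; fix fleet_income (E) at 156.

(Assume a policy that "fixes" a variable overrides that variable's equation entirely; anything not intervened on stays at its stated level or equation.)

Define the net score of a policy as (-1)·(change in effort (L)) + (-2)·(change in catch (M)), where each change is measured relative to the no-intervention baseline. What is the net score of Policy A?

7764

Baseline:
  E = 120
  V = 154 + 4·120 = 634
  M = 298 + 6·120 − 4·634 = -1518
  L = 45 + 6·120 − 5·(-1518) = 8355
Policy A (V := 23, E := 156):
  E = 156
  V = 23
  M = 298 + 6·156 − 4·23 = 1142
  L = 45 + 6·156 − 5·1142 = -4729
ΔL = -4729 − 8355 = -13084; ΔM = 1142 − (-1518) = 2660
Score = (-1)·(-13084) + (-2)·2660 = 7764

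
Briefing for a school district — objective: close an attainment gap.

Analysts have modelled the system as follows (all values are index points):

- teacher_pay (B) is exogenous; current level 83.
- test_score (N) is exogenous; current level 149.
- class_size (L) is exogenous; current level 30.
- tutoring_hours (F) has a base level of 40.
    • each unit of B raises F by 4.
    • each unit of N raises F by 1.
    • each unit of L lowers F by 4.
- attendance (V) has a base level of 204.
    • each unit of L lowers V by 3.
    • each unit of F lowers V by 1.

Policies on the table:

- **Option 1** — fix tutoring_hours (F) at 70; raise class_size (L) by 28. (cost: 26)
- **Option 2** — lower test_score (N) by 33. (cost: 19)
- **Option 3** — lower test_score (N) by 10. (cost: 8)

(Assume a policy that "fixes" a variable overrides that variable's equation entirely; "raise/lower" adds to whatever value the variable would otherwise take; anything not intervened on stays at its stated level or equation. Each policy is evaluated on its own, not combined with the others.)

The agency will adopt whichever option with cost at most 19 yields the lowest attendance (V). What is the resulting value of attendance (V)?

Option 2 (N − 33):
  B = 83
  N = 149 − 33 = 116
  L = 30
  F = 40 + 4·83 + 116 − 4·30 = 368
  V = 204 − 3·30 − 368 = -254
Option 3 (N − 10):
  B = 83
  N = 149 − 10 = 139
  L = 30
  F = 40 + 4·83 + 139 − 4·30 = 391
  V = 204 − 3·30 − 391 = -277
Comparing — Option 2: V=-254, Option 3: V=-277. Lowest is -277 (Option 3).

-277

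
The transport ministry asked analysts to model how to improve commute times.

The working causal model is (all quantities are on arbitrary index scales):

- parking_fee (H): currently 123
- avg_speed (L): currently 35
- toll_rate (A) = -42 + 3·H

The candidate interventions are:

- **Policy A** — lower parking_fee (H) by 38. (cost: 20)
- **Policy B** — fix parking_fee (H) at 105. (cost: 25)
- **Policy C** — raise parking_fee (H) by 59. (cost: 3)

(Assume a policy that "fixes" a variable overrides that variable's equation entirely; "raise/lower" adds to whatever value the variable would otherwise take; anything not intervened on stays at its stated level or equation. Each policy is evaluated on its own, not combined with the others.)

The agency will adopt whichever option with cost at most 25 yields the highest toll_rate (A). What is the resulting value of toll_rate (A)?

Policy A (H − 38):
  H = 123 − 38 = 85
  A = -42 + 3·85 = 213
Policy B (H := 105):
  H = 105
  A = -42 + 3·105 = 273
Policy C (H + 59):
  H = 123 + 59 = 182
  A = -42 + 3·182 = 504
Comparing — Policy A: A=213, Policy B: A=273, Policy C: A=504. Highest is 504 (Policy C).

504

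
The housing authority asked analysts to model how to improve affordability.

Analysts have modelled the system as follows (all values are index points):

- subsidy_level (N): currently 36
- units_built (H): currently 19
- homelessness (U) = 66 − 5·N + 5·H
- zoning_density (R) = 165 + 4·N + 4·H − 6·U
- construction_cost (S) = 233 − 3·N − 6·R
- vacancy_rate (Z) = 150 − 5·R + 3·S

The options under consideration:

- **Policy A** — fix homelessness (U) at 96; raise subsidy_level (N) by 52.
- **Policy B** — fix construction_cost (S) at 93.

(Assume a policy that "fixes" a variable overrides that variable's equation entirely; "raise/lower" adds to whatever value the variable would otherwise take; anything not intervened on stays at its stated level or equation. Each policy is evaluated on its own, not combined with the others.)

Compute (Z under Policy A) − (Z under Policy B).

Policy A (U := 96, N + 52):
  N = 36 + 52 = 88
  H = 19
  U = 96
  R = 165 + 4·88 + 4·19 − 6·96 = 17
  S = 233 − 3·88 − 6·17 = -133
  Z = 150 − 5·17 + 3·(-133) = -334
Policy B (S := 93):
  N = 36
  H = 19
  U = 66 − 5·36 + 5·19 = -19
  R = 165 + 4·36 + 4·19 − 6·(-19) = 499
  S = 93
  Z = 150 − 5·499 + 3·93 = -2066
Z: -334 − (-2066) = 1732

1732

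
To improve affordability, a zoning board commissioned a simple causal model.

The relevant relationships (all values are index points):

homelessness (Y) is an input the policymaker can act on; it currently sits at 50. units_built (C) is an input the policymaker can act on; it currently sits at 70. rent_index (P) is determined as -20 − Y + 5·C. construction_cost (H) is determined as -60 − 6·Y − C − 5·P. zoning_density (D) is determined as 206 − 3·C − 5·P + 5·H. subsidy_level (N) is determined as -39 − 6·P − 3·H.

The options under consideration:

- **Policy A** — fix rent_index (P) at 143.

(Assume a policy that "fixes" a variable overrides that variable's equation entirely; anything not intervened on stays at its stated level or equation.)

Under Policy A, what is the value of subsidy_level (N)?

2538

Policy A (P := 143):
  Y = 50
  C = 70
  P = 143
  H = -60 − 6·50 − 70 − 5·143 = -1145
  N = -39 − 6·143 − 3·(-1145) = 2538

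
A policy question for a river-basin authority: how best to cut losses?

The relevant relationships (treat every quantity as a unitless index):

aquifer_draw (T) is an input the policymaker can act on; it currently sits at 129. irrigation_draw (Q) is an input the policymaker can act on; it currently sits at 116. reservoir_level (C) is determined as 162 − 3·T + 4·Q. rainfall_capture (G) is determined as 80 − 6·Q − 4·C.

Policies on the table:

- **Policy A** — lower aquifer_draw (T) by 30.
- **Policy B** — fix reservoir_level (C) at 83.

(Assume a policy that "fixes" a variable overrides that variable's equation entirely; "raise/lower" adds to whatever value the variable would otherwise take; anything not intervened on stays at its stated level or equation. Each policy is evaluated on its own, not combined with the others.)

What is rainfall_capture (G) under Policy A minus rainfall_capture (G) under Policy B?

-984

Policy A (T − 30):
  T = 129 − 30 = 99
  Q = 116
  C = 162 − 3·99 + 4·116 = 329
  G = 80 − 6·116 − 4·329 = -1932
Policy B (C := 83):
  T = 129
  Q = 116
  C = 83
  G = 80 − 6·116 − 4·83 = -948
G: -1932 − (-948) = -984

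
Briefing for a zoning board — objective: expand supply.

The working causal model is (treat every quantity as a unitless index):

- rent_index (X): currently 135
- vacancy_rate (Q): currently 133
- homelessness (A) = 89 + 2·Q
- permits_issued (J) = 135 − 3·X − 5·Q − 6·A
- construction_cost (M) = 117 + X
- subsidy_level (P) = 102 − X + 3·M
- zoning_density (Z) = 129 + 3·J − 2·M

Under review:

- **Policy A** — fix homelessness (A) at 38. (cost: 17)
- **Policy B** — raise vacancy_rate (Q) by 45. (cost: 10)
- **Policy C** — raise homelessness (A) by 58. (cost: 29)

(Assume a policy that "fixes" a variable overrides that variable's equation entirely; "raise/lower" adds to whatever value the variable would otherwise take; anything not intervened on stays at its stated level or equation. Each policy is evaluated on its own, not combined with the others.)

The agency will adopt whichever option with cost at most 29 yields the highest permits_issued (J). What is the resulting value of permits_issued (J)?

-1163

Policy A (A := 38):
  X = 135
  Q = 133
  A = 38
  J = 135 − 3·135 − 5·133 − 6·38 = -1163
Policy B (Q + 45):
  X = 135
  Q = 133 + 45 = 178
  A = 89 + 2·178 = 445
  J = 135 − 3·135 − 5·178 − 6·445 = -3830
Policy C (A + 58):
  X = 135
  Q = 133
  A = 89 + 2·133 (+58 from intervention) = 413
  J = 135 − 3·135 − 5·133 − 6·413 = -3413
Comparing — Policy A: J=-1163, Policy B: J=-3830, Policy C: J=-3413. Highest is -1163 (Policy A).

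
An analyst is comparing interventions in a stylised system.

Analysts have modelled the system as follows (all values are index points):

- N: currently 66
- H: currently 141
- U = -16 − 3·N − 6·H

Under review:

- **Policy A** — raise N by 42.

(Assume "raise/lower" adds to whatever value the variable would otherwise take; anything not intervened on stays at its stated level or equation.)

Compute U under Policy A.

Policy A (N + 42):
  N = 66 + 42 = 108
  H = 141
  U = -16 − 3·108 − 6·141 = -1186

-1186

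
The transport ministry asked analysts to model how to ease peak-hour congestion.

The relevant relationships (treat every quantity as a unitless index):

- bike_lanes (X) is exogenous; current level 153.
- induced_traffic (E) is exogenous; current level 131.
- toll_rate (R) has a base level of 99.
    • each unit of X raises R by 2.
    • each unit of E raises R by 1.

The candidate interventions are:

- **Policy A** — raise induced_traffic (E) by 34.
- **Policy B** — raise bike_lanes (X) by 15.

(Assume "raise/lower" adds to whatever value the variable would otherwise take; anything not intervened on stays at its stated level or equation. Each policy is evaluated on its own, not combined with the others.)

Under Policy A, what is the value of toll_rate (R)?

570

Policy A (E + 34):
  X = 153
  E = 131 + 34 = 165
  R = 99 + 2·153 + 165 = 570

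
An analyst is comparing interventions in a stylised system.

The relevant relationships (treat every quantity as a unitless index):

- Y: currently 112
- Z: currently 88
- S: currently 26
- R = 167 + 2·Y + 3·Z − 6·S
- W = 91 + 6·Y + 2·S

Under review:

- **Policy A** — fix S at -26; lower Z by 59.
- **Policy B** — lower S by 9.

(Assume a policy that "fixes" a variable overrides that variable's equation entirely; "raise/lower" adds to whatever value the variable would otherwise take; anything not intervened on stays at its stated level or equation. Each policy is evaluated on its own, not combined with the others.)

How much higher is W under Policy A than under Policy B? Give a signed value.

-86

Policy A (S := -26, Z − 59):
  Y = 112
  S = -26
  W = 91 + 6·112 + 2·(-26) = 711
Policy B (S − 9):
  Y = 112
  S = 26 − 9 = 17
  W = 91 + 6·112 + 2·17 = 797
W: 711 − 797 = -86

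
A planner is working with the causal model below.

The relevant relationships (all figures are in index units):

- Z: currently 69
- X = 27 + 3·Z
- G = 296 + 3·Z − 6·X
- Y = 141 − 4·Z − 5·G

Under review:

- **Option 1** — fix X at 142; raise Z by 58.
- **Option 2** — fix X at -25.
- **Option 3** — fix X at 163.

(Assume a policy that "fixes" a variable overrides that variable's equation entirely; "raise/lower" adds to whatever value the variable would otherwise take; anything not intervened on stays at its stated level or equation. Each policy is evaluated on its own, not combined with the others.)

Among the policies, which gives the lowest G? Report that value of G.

-475

Option 1 (X := 142, Z + 58):
  Z = 69 + 58 = 127
  X = 142
  G = 296 + 3·127 − 6·142 = -175
Option 2 (X := -25):
  Z = 69
  X = -25
  G = 296 + 3·69 − 6·(-25) = 653
Option 3 (X := 163):
  Z = 69
  X = 163
  G = 296 + 3·69 − 6·163 = -475
Comparing — Option 1: G=-175, Option 2: G=653, Option 3: G=-475. Lowest is -475 (Option 3).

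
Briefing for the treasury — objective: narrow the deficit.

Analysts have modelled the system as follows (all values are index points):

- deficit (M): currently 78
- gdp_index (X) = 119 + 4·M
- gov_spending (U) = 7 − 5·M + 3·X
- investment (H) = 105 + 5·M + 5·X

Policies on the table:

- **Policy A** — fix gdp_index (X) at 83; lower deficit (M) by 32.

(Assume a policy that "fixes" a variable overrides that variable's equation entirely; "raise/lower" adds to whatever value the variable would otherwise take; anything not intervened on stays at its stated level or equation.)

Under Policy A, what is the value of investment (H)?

750

Policy A (X := 83, M − 32):
  M = 78 − 32 = 46
  X = 83
  H = 105 + 5·46 + 5·83 = 750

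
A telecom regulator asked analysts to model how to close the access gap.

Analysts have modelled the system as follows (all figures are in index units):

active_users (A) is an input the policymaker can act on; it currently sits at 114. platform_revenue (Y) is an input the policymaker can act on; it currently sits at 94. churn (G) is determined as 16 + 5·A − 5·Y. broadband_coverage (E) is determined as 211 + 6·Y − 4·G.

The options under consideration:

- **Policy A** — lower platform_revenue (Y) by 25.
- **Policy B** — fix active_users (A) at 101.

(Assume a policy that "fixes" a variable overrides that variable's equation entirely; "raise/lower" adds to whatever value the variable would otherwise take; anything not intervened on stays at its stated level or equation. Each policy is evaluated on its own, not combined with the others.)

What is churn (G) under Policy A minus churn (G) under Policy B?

Policy A (Y − 25):
  A = 114
  Y = 94 − 25 = 69
  G = 16 + 5·114 − 5·69 = 241
Policy B (A := 101):
  A = 101
  Y = 94
  G = 16 + 5·101 − 5·94 = 51
G: 241 − 51 = 190

190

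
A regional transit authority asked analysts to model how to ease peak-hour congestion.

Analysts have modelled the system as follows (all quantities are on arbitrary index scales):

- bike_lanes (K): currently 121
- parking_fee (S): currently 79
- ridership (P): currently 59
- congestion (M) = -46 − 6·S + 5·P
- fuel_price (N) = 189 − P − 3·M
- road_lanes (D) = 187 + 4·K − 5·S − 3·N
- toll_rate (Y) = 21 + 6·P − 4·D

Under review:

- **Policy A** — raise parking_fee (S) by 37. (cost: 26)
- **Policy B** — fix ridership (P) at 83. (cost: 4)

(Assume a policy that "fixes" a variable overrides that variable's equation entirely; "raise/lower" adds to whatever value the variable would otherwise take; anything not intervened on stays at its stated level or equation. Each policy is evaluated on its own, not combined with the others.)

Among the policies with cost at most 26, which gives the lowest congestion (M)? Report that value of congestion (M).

Policy A (S + 37):
  S = 79 + 37 = 116
  P = 59
  M = -46 − 6·116 + 5·59 = -447
Policy B (P := 83):
  S = 79
  P = 83
  M = -46 − 6·79 + 5·83 = -105
Comparing — Policy A: M=-447, Policy B: M=-105. Lowest is -447 (Policy A).

-447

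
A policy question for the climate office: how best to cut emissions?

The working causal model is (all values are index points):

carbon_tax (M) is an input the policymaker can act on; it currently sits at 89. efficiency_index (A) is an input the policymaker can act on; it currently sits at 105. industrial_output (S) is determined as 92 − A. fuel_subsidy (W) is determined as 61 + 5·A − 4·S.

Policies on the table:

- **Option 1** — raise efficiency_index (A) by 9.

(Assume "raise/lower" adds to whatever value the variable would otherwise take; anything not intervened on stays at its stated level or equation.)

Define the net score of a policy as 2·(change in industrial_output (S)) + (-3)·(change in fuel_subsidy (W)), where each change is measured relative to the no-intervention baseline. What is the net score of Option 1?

Baseline:
  A = 105
  S = 92 − 105 = -13
  W = 61 + 5·105 − 4·(-13) = 638
Option 1 (A + 9):
  A = 105 + 9 = 114
  S = 92 − 114 = -22
  W = 61 + 5·114 − 4·(-22) = 719
ΔS = -22 − (-13) = -9; ΔW = 719 − 638 = 81
Score = 2·(-9) + (-3)·81 = -261

-261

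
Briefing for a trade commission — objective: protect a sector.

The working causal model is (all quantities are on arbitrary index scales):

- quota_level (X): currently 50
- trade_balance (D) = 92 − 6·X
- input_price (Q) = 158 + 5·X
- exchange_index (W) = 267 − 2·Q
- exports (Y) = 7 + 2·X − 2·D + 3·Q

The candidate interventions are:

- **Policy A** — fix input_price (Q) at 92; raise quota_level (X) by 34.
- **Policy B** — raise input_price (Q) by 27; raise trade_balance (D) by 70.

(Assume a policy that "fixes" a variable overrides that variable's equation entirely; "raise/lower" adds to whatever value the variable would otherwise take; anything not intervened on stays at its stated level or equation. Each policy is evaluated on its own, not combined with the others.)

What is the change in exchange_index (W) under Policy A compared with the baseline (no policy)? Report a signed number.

Baseline:
  X = 50
  Q = 158 + 5·50 = 408
  W = 267 − 2·408 = -549
Policy A (Q := 92, X + 34):
  X = 50 + 34 = 84
  Q = 92
  W = 267 − 2·92 = 83
Change in W: 83 − (-549) = 632

632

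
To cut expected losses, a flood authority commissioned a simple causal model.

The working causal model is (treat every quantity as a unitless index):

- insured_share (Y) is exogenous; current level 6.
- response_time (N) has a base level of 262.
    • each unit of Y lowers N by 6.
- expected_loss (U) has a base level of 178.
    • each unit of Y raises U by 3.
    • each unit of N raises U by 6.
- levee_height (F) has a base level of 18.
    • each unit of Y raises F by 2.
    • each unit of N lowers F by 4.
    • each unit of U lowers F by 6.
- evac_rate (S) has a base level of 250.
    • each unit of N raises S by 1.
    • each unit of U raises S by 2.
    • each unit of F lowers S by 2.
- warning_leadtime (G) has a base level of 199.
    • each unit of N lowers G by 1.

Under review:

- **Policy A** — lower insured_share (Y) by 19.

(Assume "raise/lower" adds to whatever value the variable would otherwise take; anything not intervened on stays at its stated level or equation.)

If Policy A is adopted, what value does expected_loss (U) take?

2179

Policy A (Y − 19):
  Y = 6 − 19 = -13
  N = 262 − 6·(-13) = 340
  U = 178 + 3·(-13) + 6·340 = 2179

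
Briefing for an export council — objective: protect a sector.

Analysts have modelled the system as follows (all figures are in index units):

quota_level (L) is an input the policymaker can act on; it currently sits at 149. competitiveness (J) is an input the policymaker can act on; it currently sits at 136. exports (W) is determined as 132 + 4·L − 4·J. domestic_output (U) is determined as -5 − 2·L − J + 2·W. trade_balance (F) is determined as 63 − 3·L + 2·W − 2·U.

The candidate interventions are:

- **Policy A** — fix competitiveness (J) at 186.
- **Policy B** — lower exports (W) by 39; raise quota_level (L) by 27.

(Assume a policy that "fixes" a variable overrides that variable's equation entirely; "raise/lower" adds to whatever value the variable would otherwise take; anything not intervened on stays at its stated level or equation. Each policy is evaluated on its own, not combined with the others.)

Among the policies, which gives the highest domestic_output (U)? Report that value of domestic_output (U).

13

Policy A (J := 186):
  L = 149
  J = 186
  W = 132 + 4·149 − 4·186 = -16
  U = -5 − 2·149 − 186 + 2·(-16) = -521
Policy B (W − 39, L + 27):
  L = 149 + 27 = 176
  J = 136
  W = 132 + 4·176 − 4·136 (−39 from intervention) = 253
  U = -5 − 2·176 − 136 + 2·253 = 13
Comparing — Policy A: U=-521, Policy B: U=13. Highest is 13 (Policy B).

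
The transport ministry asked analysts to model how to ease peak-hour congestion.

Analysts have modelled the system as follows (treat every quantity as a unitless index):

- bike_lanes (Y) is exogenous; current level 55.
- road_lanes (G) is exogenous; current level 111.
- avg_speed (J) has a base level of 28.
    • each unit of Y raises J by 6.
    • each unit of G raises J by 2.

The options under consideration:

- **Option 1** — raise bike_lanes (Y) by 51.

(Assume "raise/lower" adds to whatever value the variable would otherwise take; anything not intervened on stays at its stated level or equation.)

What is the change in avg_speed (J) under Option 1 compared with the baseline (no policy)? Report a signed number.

306

Baseline:
  Y = 55
  G = 111
  J = 28 + 6·55 + 2·111 = 580
Option 1 (Y + 51):
  Y = 55 + 51 = 106
  G = 111
  J = 28 + 6·106 + 2·111 = 886
Change in J: 886 − 580 = 306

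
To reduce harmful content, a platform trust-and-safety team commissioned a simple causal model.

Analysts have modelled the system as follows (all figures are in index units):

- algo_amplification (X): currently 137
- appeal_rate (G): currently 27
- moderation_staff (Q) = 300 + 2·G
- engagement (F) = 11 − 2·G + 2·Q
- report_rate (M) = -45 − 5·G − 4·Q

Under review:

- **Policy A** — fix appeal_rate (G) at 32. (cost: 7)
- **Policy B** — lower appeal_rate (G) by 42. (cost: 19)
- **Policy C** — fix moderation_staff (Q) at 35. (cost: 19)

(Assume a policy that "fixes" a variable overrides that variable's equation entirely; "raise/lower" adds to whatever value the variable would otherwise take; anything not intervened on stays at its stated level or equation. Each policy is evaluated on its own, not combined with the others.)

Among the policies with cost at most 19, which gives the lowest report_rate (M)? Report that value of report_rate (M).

-1661

Policy A (G := 32):
  G = 32
  Q = 300 + 2·32 = 364
  M = -45 − 5·32 − 4·364 = -1661
Policy B (G − 42):
  G = 27 − 42 = -15
  Q = 300 + 2·(-15) = 270
  M = -45 − 5·(-15) − 4·270 = -1050
Policy C (Q := 35):
  G = 27
  Q = 35
  M = -45 − 5·27 − 4·35 = -320
Comparing — Policy A: M=-1661, Policy B: M=-1050, Policy C: M=-320. Lowest is -1661 (Policy A).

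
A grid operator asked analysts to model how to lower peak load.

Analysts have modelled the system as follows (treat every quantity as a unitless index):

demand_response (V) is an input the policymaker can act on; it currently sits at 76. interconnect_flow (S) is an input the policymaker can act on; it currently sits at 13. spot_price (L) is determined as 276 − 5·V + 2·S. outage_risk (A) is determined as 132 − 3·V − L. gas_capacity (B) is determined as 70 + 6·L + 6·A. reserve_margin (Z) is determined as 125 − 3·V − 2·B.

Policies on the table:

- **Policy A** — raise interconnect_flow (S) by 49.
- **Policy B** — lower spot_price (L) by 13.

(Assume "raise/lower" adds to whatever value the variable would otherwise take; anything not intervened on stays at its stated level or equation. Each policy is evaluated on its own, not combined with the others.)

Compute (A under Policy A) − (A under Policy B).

Policy A (S + 49):
  V = 76
  S = 13 + 49 = 62
  L = 276 − 5·76 + 2·62 = 20
  A = 132 − 3·76 − 20 = -116
Policy B (L − 13):
  V = 76
  S = 13
  L = 276 − 5·76 + 2·13 (−13 from intervention) = -91
  A = 132 − 3·76 − (-91) = -5
A: -116 − (-5) = -111

-111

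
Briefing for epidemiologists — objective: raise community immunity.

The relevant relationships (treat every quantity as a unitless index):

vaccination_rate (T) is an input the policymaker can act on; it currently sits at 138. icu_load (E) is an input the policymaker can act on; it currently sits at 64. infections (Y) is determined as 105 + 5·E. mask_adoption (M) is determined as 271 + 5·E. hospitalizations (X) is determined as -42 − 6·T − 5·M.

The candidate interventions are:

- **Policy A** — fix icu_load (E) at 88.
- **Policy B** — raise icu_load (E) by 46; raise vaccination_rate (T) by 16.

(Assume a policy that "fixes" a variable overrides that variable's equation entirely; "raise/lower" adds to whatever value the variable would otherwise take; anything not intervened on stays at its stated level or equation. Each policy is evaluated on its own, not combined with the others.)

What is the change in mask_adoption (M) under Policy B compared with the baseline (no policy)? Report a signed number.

Baseline:
  E = 64
  M = 271 + 5·64 = 591
Policy B (E + 46, T + 16):
  E = 64 + 46 = 110
  M = 271 + 5·110 = 821
Change in M: 821 − 591 = 230

230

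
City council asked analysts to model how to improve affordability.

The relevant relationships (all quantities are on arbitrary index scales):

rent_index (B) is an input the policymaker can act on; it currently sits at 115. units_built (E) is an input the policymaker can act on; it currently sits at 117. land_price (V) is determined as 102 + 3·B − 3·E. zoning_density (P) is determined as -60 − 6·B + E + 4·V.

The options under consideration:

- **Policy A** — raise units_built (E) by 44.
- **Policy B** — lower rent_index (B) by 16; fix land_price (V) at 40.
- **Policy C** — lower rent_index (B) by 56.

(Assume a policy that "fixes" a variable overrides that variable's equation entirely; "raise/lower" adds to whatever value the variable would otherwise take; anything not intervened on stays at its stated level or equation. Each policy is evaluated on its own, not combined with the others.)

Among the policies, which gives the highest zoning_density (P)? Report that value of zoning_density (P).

Policy A (E + 44):
  B = 115
  E = 117 + 44 = 161
  V = 102 + 3·115 − 3·161 = -36
  P = -60 − 6·115 + 161 + 4·(-36) = -733
Policy B (B − 16, V := 40):
  B = 115 − 16 = 99
  E = 117
  V = 40
  P = -60 − 6·99 + 117 + 4·40 = -377
Policy C (B − 56):
  B = 115 − 56 = 59
  E = 117
  V = 102 + 3·59 − 3·117 = -72
  P = -60 − 6·59 + 117 + 4·(-72) = -585
Comparing — Policy A: P=-733, Policy B: P=-377, Policy C: P=-585. Highest is -377 (Policy B).

-377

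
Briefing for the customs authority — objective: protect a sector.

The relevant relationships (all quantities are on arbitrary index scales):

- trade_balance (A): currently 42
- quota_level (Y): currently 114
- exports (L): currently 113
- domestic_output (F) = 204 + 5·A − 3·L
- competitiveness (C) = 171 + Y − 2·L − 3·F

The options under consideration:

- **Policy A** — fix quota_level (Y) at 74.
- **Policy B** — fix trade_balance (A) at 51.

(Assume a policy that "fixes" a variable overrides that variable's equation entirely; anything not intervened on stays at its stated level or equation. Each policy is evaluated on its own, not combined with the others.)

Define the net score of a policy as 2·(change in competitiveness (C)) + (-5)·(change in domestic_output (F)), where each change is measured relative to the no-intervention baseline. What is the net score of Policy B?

-495

Baseline:
  A = 42
  Y = 114
  L = 113
  F = 204 + 5·42 − 3·113 = 75
  C = 171 + 114 − 2·113 − 3·75 = -166
Policy B (A := 51):
  A = 51
  Y = 114
  L = 113
  F = 204 + 5·51 − 3·113 = 120
  C = 171 + 114 − 2·113 − 3·120 = -301
ΔC = -301 − (-166) = -135; ΔF = 120 − 75 = 45
Score = 2·(-135) + (-5)·45 = -495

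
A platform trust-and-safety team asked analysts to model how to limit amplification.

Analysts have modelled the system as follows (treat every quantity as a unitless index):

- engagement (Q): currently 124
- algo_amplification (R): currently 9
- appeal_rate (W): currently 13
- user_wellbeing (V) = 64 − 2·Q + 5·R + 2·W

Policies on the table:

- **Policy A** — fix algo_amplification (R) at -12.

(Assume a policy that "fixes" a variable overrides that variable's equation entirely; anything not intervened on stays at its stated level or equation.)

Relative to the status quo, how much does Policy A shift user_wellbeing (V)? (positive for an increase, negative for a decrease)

-105

Baseline:
  Q = 124
  R = 9
  W = 13
  V = 64 − 2·124 + 5·9 + 2·13 = -113
Policy A (R := -12):
  Q = 124
  R = -12
  W = 13
  V = 64 − 2·124 + 5·(-12) + 2·13 = -218
Change in V: -218 − (-113) = -105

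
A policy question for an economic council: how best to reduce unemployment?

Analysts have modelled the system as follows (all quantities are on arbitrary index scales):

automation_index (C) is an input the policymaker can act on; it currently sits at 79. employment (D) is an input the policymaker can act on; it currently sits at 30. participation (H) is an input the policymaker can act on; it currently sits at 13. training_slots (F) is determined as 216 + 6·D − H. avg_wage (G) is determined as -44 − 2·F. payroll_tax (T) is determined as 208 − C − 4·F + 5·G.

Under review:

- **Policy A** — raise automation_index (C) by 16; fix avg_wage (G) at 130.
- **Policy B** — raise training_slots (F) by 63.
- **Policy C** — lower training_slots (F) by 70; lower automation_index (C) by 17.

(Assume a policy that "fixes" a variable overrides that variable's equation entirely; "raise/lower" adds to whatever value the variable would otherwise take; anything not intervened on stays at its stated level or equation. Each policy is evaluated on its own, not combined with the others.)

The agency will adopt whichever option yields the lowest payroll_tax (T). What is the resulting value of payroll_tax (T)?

Policy A (C + 16, G := 130):
  C = 79 + 16 = 95
  D = 30
  H = 13
  F = 216 + 6·30 − 13 = 383
  G = 130
  T = 208 − 95 − 4·383 + 5·130 = -769
Policy B (F + 63):
  C = 79
  D = 30
  H = 13
  F = 216 + 6·30 − 13 (+63 from intervention) = 446
  G = -44 − 2·446 = -936
  T = 208 − 79 − 4·446 + 5·(-936) = -6335
Policy C (F − 70, C − 17):
  C = 79 − 17 = 62
  D = 30
  H = 13
  F = 216 + 6·30 − 13 (−70 from intervention) = 313
  G = -44 − 2·313 = -670
  T = 208 − 62 − 4·313 + 5·(-670) = -4456
Comparing — Policy A: T=-769, Policy B: T=-6335, Policy C: T=-4456. Lowest is -6335 (Policy B).

-6335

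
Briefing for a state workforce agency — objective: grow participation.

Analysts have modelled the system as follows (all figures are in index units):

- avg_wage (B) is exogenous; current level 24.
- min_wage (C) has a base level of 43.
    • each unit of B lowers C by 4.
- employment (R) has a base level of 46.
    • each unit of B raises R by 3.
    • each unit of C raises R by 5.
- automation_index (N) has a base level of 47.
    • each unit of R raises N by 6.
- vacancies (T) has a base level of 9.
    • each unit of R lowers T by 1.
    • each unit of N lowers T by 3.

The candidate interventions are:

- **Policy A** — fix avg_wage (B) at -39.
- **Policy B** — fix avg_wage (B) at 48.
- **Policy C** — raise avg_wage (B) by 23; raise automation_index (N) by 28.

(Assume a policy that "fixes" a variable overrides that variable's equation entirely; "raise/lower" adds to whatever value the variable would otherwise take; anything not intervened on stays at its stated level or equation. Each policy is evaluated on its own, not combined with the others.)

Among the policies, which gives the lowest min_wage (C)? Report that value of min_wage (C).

Policy A (B := -39):
  B = -39
  C = 43 − 4·(-39) = 199
Policy B (B := 48):
  B = 48
  C = 43 − 4·48 = -149
Policy C (B + 23, N + 28):
  B = 24 + 23 = 47
  C = 43 − 4·47 = -145
Comparing — Policy A: C=199, Policy B: C=-149, Policy C: C=-145. Lowest is -149 (Policy B).

-149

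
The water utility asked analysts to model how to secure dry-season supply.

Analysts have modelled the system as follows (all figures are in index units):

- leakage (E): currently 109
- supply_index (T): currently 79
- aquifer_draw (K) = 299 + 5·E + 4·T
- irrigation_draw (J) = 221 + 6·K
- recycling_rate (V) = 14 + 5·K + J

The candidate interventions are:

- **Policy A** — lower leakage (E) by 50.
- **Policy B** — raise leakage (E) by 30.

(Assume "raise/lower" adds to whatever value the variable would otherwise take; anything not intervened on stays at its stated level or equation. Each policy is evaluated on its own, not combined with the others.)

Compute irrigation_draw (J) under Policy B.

Policy B (E + 30):
  E = 109 + 30 = 139
  T = 79
  K = 299 + 5·139 + 4·79 = 1310
  J = 221 + 6·1310 = 8081

8081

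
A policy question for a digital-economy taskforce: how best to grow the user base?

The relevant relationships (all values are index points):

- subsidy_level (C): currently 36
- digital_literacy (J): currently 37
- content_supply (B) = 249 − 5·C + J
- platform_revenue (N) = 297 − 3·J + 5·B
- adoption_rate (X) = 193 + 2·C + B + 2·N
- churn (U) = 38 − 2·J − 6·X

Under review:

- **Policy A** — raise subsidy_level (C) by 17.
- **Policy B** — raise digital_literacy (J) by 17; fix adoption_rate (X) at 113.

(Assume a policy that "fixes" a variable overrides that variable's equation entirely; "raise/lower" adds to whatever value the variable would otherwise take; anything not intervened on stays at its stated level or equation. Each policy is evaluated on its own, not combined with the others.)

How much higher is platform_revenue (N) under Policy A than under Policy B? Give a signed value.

-459

Policy A (C + 17):
  C = 36 + 17 = 53
  J = 37
  B = 249 − 5·53 + 37 = 21
  N = 297 − 3·37 + 5·21 = 291
Policy B (J + 17, X := 113):
  C = 36
  J = 37 + 17 = 54
  B = 249 − 5·36 + 54 = 123
  N = 297 − 3·54 + 5·123 = 750
N: 291 − 750 = -459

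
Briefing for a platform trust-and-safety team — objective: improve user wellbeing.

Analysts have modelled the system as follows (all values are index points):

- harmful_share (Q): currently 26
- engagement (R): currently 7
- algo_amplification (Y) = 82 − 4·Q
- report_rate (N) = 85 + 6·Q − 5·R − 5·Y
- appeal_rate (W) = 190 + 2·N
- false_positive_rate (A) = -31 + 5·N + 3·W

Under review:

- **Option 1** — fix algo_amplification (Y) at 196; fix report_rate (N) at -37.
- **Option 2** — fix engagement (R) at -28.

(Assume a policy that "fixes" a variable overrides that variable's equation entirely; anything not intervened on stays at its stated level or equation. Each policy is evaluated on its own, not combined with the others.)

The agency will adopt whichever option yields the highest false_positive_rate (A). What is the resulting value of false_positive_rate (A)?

5940

Option 1 (Y := 196, N := -37):
  Q = 26
  R = 7
  Y = 196
  N = -37
  W = 190 + 2·(-37) = 116
  A = -31 + 5·(-37) + 3·116 = 132
Option 2 (R := -28):
  Q = 26
  R = -28
  Y = 82 − 4·26 = -22
  N = 85 + 6·26 − 5·(-28) − 5·(-22) = 491
  W = 190 + 2·491 = 1172
  A = -31 + 5·491 + 3·1172 = 5940
Comparing — Option 1: A=132, Option 2: A=5940. Highest is 5940 (Option 2).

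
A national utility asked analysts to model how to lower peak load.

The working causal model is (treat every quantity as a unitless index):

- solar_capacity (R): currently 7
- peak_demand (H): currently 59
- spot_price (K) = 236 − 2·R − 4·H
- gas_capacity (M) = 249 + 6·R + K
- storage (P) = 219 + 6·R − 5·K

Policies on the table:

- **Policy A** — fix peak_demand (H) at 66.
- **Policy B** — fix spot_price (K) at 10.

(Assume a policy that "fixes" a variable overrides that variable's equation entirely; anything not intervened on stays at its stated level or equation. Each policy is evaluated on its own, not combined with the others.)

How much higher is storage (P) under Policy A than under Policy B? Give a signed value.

Policy A (H := 66):
  R = 7
  H = 66
  K = 236 − 2·7 − 4·66 = -42
  P = 219 + 6·7 − 5·(-42) = 471
Policy B (K := 10):
  R = 7
  H = 59
  K = 10
  P = 219 + 6·7 − 5·10 = 211
P: 471 − 211 = 260

260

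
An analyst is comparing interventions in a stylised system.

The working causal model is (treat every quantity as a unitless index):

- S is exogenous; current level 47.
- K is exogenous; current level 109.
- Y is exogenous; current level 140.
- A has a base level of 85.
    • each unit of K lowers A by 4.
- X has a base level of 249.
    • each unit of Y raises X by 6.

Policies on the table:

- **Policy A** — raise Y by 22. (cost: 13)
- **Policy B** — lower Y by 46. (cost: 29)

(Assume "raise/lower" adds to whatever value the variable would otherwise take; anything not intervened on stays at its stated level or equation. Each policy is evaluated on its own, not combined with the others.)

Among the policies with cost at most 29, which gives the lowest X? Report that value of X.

Policy A (Y + 22):
  Y = 140 + 22 = 162
  X = 249 + 6·162 = 1221
Policy B (Y − 46):
  Y = 140 − 46 = 94
  X = 249 + 6·94 = 813
Comparing — Policy A: X=1221, Policy B: X=813. Lowest is 813 (Policy B).

813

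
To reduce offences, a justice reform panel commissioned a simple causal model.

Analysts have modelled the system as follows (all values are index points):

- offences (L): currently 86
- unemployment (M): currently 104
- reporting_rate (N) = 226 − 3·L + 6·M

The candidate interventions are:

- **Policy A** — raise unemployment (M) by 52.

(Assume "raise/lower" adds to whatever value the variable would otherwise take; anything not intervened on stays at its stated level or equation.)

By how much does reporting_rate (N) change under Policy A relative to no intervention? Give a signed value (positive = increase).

Baseline:
  L = 86
  M = 104
  N = 226 − 3·86 + 6·104 = 592
Policy A (M + 52):
  L = 86
  M = 104 + 52 = 156
  N = 226 − 3·86 + 6·156 = 904
Change in N: 904 − 592 = 312

312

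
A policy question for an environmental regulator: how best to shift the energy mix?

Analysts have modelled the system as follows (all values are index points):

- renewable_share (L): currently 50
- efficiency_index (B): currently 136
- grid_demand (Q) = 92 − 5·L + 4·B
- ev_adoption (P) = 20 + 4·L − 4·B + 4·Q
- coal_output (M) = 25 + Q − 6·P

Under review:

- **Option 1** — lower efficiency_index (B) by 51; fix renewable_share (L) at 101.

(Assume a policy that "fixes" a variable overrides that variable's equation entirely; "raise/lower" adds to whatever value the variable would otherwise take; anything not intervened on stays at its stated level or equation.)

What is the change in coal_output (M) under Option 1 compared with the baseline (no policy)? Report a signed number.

8109

Baseline:
  L = 50
  B = 136
  Q = 92 − 5·50 + 4·136 = 386
  P = 20 + 4·50 − 4·136 + 4·386 = 1220
  M = 25 + 386 − 6·1220 = -6909
Option 1 (B − 51, L := 101):
  L = 101
  B = 136 − 51 = 85
  Q = 92 − 5·101 + 4·85 = -73
  P = 20 + 4·101 − 4·85 + 4·(-73) = -208
  M = 25 + (-73) − 6·(-208) = 1200
Change in M: 1200 − (-6909) = 8109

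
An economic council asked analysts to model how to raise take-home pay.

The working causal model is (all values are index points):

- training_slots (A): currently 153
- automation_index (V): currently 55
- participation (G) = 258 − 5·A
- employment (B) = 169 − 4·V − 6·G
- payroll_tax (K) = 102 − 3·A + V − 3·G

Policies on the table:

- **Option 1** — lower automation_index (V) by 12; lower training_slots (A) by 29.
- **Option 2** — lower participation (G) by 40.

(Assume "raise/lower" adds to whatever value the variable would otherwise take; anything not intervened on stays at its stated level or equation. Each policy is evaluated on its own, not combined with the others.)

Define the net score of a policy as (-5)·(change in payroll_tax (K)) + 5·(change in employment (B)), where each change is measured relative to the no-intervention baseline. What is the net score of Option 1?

Baseline:
  A = 153
  V = 55
  G = 258 − 5·153 = -507
  B = 169 − 4·55 − 6·(-507) = 2991
  K = 102 − 3·153 + 55 − 3·(-507) = 1219
Option 1 (V − 12, A − 29):
  A = 153 − 29 = 124
  V = 55 − 12 = 43
  G = 258 − 5·124 = -362
  B = 169 − 4·43 − 6·(-362) = 2169
  K = 102 − 3·124 + 43 − 3·(-362) = 859
ΔK = 859 − 1219 = -360; ΔB = 2169 − 2991 = -822
Score = (-5)·(-360) + 5·(-822) = -2310

-2310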